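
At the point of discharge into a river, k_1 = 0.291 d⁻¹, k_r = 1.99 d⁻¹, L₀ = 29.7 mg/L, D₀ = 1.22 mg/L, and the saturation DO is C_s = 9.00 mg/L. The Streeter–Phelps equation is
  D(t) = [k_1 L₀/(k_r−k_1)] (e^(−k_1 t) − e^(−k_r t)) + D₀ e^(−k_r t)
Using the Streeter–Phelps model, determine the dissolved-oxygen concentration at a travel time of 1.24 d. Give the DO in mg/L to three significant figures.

DO ≈ 5.78 mg/L

k_1 L₀/(k_r−k_1) = 0.291×29.7/(1.99−0.291) = 8.643/1.699 = 5.087 mg/L.
e^(−k_1 t) = e^(−0.291×1.240) = 0.6971; e^(−k_r t) = e^(−1.99×1.240) = 0.08479.
D = 5.087 × (0.6971 − 0.08479) + 1.22 × 0.08479 = 3.115 + 0.1034 = 3.218 mg/L.
DO = C_s − D = 9.00 − 3.218 = 5.782 mg/L.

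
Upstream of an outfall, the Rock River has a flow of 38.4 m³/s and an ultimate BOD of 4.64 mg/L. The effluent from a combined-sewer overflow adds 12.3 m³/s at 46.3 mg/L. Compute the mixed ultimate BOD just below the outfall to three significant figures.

14.7 mg/L

Flow-weighted mixing: C = (Q_r C_r + Q_w C_w)/(Q_r + Q_w)
= (38.4×4.64 + 12.3×46.3)/(38.4 + 12.3) = 747.7/50.70 = 14.75 mg/L.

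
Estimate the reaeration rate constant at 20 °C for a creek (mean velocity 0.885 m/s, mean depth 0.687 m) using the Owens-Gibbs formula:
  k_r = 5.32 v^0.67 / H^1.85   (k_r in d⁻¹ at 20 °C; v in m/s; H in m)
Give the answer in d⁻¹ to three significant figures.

k_r = 5.32 × 0.885^0.67 / 0.687^1.85 = 5.32 × 0.9214 / 0.4993 = 9.817 d⁻¹.

k_r ≈ 9.82 d⁻¹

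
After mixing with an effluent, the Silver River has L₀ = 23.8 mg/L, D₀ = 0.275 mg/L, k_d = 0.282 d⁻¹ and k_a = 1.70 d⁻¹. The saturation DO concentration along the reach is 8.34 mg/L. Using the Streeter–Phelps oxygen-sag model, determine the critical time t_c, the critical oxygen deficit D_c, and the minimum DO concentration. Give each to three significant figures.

With k_a/k_d = 6.028 and 1 − D₀(k_a−k_d)/(k_d L₀) = 0.9419,
t_c = ln(6.028 × 0.9419) / (1.70 − 0.282) = ln(5.678) / 1.418 = 1.737/1.418 = 1.225 d.
D_c = (k_d/k_a) L₀ e^(−k_d t_c) = (0.282/1.70) × 23.8 × e^(−0.282×1.225) = 0.1659 × 23.8 × 0.7080 = 2.795 mg/L.
Minimum DO = C_s − D_c = 8.34 − 2.795 = 5.545 mg/L.

t_c ≈ 1.22 d; D_c ≈ 2.80 mg/L; min DO ≈ 5.54 mg/L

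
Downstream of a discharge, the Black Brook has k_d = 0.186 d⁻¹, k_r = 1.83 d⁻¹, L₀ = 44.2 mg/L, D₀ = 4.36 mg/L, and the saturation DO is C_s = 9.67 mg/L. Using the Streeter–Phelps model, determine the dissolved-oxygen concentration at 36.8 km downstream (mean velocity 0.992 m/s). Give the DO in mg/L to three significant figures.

Travel time t = x/v = 36.8 km / (0.992 m/s) = 36800 m / 0.992 m/s = 37100 s = 0.4294 d.
k_d L₀/(k_r−k_d) = 0.186×44.2/(1.83−0.186) = 8.221/1.644 = 5.001 mg/L.
e^(−k_d t) = e^(−0.186×0.4294) = 0.9232; e^(−k_r t) = e^(−1.83×0.4294) = 0.4558.
D = 5.001 × (0.9232 − 0.4558) + 4.36 × 0.4558 = 2.338 + 1.987 = 4.325 mg/L.
DO = C_s − D = 9.67 − 4.325 = 5.345 mg/L.

DO ≈ 5.35 mg/L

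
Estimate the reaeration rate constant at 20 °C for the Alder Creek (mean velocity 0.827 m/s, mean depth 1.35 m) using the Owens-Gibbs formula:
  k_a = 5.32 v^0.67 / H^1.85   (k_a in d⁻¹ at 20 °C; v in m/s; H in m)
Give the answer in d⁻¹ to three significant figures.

k_a = 5.32 × 0.827^0.67 / 1.35^1.85 = 5.32 × 0.8805 / 1.742 = 2.689 d⁻¹.

k_a ≈ 2.69 d⁻¹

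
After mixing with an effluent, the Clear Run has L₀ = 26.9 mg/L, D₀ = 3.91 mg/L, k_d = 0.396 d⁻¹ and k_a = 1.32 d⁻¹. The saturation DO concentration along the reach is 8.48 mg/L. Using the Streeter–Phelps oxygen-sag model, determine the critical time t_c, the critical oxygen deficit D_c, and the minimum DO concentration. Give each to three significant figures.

t_c ≈ 0.855 d; D_c ≈ 5.75 mg/L; min DO ≈ 2.73 mg/L

At the critical point dD/dt = 0, so k_d L₀ e^(−k_d t) = k_a D. Substituting D(t) from the Streeter–Phelps equation and solving for t gives
t_c = ln[(k_a/k_d)(1 − D₀(k_a−k_d)/(k_d L₀))] / (k_a−k_d).
Here k_a−k_d = 0.9240 d⁻¹ and 1 − D₀(k_a−k_d)/(k_d L₀) = 1 − 3.91×0.9240/(0.396×26.9) = 0.6608, so
t_c = ln(3.333 × 0.6608) / 0.9240 = 0.7897 / 0.9240 = 0.8547 d.
D_c = (k_d/k_a) L₀ e^(−k_d t_c) = (0.396/1.32) × 26.9 × e^(−0.396×0.8547) = 0.3000 × 26.9 × 0.7129 = 5.753 mg/L.
Minimum DO = C_s − D_c = 8.48 − 5.753 = 2.727 mg/L.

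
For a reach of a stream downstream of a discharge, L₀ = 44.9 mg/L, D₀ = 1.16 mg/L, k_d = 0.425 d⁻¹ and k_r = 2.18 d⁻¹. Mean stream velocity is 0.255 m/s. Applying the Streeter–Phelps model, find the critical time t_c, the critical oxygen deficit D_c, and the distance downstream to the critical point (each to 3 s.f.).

t_c ≈ 0.867 d; D_c ≈ 6.05 mg/L; x_c ≈ 19.1 km

At the critical point dD/dt = 0, so k_d L₀ e^(−k_d t) = k_r D. Substituting D(t) from the Streeter–Phelps equation and solving for t gives
t_c = ln[(k_r/k_d)(1 − D₀(k_r−k_d)/(k_d L₀))] / (k_r−k_d).
Here k_r−k_d = 1.755 d⁻¹ and 1 − D₀(k_r−k_d)/(k_d L₀) = 1 − 1.16×1.755/(0.425×44.9) = 0.8933, so
t_c = ln(5.129 × 0.8933) / 1.755 = 1.522 / 1.755 = 0.8673 d.
L(t_c) = L₀ e^(−k_d t_c) = 44.9 × 0.6917 = 31.06 mg/L, and at the critical point k_r D_c = k_d L, so D_c = (0.425/2.18) × 31.06 = 6.055 mg/L.
x_c = v t_c = 0.255 m/s × 0.8673 d × 86400 s/d = 19110 m ≈ 19.1 km.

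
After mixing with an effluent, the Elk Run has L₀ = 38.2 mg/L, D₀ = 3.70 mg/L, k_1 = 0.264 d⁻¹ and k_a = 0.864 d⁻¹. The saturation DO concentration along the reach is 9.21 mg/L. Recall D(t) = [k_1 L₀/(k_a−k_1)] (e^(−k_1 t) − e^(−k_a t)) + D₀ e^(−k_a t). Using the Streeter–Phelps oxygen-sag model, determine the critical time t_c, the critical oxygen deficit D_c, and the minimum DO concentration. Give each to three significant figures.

With k_a/k_1 = 3.273 and 1 − D₀(k_a−k_1)/(k_1 L₀) = 0.7799,
t_c = ln(3.273 × 0.7799) / (0.864 − 0.264) = ln(2.552) / 0.6000 = 0.9370/0.6000 = 1.562 d.
L(t_c) = L₀ e^(−k_1 t_c) = 38.2 × 0.6621 = 25.29 mg/L, and at the critical point k_a D_c = k_1 L, so D_c = (0.264/0.864) × 25.29 = 7.729 mg/L.
Minimum DO = C_s − D_c = 9.21 − 7.729 = 1.481 mg/L.

t_c ≈ 1.56 d; D_c ≈ 7.73 mg/L; min DO ≈ 1.48 mg/L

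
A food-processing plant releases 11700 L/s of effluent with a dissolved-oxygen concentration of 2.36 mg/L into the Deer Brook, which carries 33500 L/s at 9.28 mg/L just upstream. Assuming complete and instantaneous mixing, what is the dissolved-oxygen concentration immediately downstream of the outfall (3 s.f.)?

7.49 mg/L

Flow-weighted mixing: C = (Q_r C_r + Q_w C_w)/(Q_r + Q_w)
= (33500×9.28 + 11700×2.36)/(33500 + 11700) = 338500/45200 = 7.489 mg/L.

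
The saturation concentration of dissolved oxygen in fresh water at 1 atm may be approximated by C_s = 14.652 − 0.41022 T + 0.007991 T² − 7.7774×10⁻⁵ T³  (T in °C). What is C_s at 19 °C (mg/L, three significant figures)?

C_s ≈ 9.21 mg/L

C_s = 14.652 − 0.41022×19 + 0.007991×19² − 7.7774×10⁻⁵×19³ = 9.209 mg/L.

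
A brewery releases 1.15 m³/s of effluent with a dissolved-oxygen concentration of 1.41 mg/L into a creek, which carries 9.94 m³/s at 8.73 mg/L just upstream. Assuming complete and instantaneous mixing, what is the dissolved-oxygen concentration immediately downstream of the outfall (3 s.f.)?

7.97 mg/L

Flow-weighted mixing: C = (Q_r C_r + Q_w C_w)/(Q_r + Q_w)
= (9.94×8.73 + 1.15×1.41)/(9.94 + 1.15) = 88.40/11.09 = 7.971 mg/L.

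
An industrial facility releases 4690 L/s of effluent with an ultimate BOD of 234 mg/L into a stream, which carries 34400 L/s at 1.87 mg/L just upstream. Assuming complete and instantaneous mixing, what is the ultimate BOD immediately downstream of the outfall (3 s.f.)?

29.7 mg/L

Flow-weighted mixing: C = (Q_r C_r + Q_w C_w)/(Q_r + Q_w)
= (34400×1.87 + 4690×234)/(34400 + 4690) = 1.162×10^6/39090 = 29.72 mg/L.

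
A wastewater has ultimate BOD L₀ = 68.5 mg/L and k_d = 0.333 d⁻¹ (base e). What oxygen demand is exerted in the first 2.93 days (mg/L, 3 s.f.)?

y ≈ 42.7 mg/L

y_t = L₀(1 − e^(−k_d t)) = 68.5 × (1 − e^(−0.333×2.93))
= 68.5 × (1 − 0.3769) = 68.5 × 0.6231 = 42.68 mg/L.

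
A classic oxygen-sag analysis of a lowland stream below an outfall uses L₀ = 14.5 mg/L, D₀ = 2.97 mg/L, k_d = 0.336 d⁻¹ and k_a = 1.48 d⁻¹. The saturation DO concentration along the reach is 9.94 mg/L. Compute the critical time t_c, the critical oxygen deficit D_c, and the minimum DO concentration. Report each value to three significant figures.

At the critical point dD/dt = 0, so k_d L₀ e^(−k_d t) = k_a D. Substituting D(t) from the Streeter–Phelps equation and solving for t gives
t_c = ln[(k_a/k_d)(1 − D₀(k_a−k_d)/(k_d L₀))] / (k_a−k_d).
Here k_a−k_d = 1.144 d⁻¹ and 1 − D₀(k_a−k_d)/(k_d L₀) = 1 − 2.97×1.144/(0.336×14.5) = 0.3026, so
t_c = ln(4.405 × 0.3026) / 1.144 = 0.2874 / 1.144 = 0.2512 d.
D_c = (k_d/k_a) L₀ e^(−k_d t_c) = (0.336/1.48) × 14.5 × e^(−0.336×0.2512) = 0.2270 × 14.5 × 0.9191 = 3.025 mg/L.
Minimum DO = C_s − D_c = 9.94 − 3.025 = 6.915 mg/L.

t_c ≈ 0.251 d; D_c ≈ 3.03 mg/L; min DO ≈ 6.91 mg/L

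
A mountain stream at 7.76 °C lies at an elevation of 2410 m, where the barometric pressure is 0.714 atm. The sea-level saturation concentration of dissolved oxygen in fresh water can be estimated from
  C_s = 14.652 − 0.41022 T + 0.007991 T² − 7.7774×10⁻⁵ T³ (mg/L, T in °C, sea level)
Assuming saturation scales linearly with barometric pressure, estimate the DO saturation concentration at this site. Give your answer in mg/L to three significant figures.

C_s ≈ 8.51 mg/L

At sea level: C_s = 14.652 − 0.41022×7.76 + 0.007991×7.76² − 7.7774×10⁻⁵×7.76³ = 11.91 mg/L.
Pressure correction: C_s' = 11.91 × 0.714 = 8.506 mg/L.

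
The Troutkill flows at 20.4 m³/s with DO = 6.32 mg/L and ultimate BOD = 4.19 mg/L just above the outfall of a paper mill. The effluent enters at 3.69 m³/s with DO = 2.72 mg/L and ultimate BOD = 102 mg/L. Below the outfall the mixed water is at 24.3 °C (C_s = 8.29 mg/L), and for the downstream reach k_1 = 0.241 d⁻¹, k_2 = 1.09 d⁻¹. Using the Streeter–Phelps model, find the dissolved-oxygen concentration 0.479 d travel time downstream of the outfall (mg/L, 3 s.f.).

Mixed DO = (20.4×6.32 + 3.69×2.72)/(20.4+3.69) = 139.0/24.09 = 5.769 mg/L.
Mixed L₀ = (20.4×4.19 + 3.69×102)/(24.09) = 461.9/24.09 = 19.17 mg/L.
Initial deficit D₀ = C_s − DO₀ = 8.29 − 5.769 = 2.521 mg/L.
D(0.479) = [0.241×19.17/(1.09−0.241)](e^(−0.241×0.479) − e^(−1.09×0.479)) + 2.521 e^(−1.09×0.479)
= 5.442 × (0.8910 − 0.5933) + 2.521 × 0.5933 = 3.116 mg/L.
DO = 8.29 − 3.116 = 5.174 mg/L.

DO ≈ 5.17 mg/L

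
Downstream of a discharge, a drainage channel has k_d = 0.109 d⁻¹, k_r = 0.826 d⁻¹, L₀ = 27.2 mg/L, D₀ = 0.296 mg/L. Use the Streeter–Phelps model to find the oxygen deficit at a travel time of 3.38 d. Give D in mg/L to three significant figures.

k_d L₀/(k_r−k_d) = 0.109×27.2/(0.826−0.109) = 2.965/0.7170 = 4.135 mg/L.
e^(−k_d t) = e^(−0.109×3.380) = 0.6918; e^(−k_r t) = e^(−0.826×3.380) = 0.06131.
D = 4.135 × (0.6918 − 0.06131) + 0.296 × 0.06131 = 2.607 + 0.01815 = 2.625 mg/L.

D ≈ 2.63 mg/L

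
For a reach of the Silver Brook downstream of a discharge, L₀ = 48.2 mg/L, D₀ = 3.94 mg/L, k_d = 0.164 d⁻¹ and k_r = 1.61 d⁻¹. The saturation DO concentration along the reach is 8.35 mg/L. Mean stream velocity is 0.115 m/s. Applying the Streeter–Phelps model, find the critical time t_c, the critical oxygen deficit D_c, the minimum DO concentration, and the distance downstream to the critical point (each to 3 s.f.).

With k_r/k_d = 9.817 and 1 − D₀(k_r−k_d)/(k_d L₀) = 0.2793,
t_c = ln(9.817 × 0.2793) / (1.61 − 0.164) = ln(2.742) / 1.446 = 1.009/1.446 = 0.6975 d.
D_c = (k_d/k_r) L₀ e^(−k_d t_c) = (0.164/1.61) × 48.2 × e^(−0.164×0.6975) = 0.1019 × 48.2 × 0.8919 = 4.379 mg/L.
Minimum DO = C_s − D_c = 8.35 − 4.379 = 3.971 mg/L.
x_c = v t_c = 0.115 m/s × 0.6975 d × 86400 s/d = 6930 m ≈ 6.93 km.

t_c ≈ 0.697 d; D_c ≈ 4.38 mg/L; min DO ≈ 3.97 mg/L; x_c ≈ 6.93 km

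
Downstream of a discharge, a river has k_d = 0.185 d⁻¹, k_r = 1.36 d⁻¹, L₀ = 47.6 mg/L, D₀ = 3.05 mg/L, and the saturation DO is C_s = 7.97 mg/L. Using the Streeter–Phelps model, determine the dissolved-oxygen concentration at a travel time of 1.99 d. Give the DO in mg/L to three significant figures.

DO ≈ 3.08 mg/L

k_d L₀/(k_r−k_d) = 0.185×47.6/(1.36−0.185) = 8.806/1.175 = 7.494 mg/L.
e^(−k_d t) = e^(−0.185×1.990) = 0.6920; e^(−k_r t) = e^(−1.36×1.990) = 0.06678.
D = 7.494 × (0.6920 − 0.06678) + 3.05 × 0.06678 = 4.686 + 0.2037 = 4.889 mg/L.
DO = C_s − D = 7.97 − 4.889 = 3.081 mg/L.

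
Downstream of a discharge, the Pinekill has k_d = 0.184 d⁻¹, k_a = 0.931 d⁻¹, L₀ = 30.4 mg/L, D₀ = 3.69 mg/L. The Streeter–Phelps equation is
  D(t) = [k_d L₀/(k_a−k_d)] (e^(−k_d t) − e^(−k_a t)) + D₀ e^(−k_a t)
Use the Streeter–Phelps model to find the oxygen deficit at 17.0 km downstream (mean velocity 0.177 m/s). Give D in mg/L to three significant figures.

D ≈ 4.75 mg/L

Travel time t = x/v = 17.0 km / (0.177 m/s) = 17000 m / 0.177 m/s = 96050 s = 1.112 d.
k_d L₀/(k_a−k_d) = 0.184×30.4/(0.931−0.184) = 5.594/0.7470 = 7.488 mg/L.
e^(−k_d t) = e^(−0.184×1.112) = 0.8150; e^(−k_a t) = e^(−0.931×1.112) = 0.3553.
D = 7.488 × (0.8150 − 0.3553) + 3.69 × 0.3553 = 3.443 + 1.311 = 4.754 mg/L.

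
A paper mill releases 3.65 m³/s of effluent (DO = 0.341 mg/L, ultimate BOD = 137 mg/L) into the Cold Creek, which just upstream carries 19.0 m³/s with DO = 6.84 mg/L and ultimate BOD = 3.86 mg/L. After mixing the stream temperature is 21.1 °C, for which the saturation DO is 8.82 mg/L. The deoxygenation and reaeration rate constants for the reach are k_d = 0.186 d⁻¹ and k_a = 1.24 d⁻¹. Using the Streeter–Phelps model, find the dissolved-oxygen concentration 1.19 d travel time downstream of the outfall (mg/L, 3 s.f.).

Mixed DO = (19.0×6.84 + 3.65×0.341)/(19.0+3.65) = 131.2/22.65 = 5.793 mg/L.
Mixed L₀ = (19.0×3.86 + 3.65×137)/(22.65) = 573.4/22.65 = 25.32 mg/L.
Initial deficit D₀ = C_s − DO₀ = 8.82 − 5.793 = 3.027 mg/L.
D(1.19) = [0.186×25.32/(1.24−0.186)](e^(−0.186×1.19) − e^(−1.24×1.19)) + 3.027 e^(−1.24×1.19)
= 4.467 × (0.8014 − 0.2286) + 3.027 × 0.2286 = 3.251 mg/L.
DO = 8.82 − 3.251 = 5.569 mg/L.

DO ≈ 5.57 mg/L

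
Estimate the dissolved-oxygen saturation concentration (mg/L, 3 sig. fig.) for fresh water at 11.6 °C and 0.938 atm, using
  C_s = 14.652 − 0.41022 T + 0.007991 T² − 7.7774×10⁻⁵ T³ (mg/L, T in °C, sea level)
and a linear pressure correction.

C_s ≈ 10.2 mg/L

At sea level: C_s = 14.652 − 0.41022×11.6 + 0.007991×11.6² − 7.7774×10⁻⁵×11.6³ = 10.85 mg/L.
Pressure correction: C_s' = 10.85 × 0.938 = 10.17 mg/L.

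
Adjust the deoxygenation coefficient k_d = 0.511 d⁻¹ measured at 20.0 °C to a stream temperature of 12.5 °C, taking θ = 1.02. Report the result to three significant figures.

k_d(T₂) = k_d(T₁) · θ^(T₂−T₁) = 0.511 × 1.02^(12.5−20.0)
= 0.511 × 1.02^-7.50 = 0.511 × 0.8620 = 0.4405 d⁻¹.

k_d ≈ 0.440 d⁻¹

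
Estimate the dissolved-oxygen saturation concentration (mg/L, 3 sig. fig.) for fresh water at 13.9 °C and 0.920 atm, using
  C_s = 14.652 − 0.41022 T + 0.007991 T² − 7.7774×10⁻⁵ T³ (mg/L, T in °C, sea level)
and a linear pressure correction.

C_s ≈ 9.46 mg/L

At sea level: C_s = 14.652 − 0.41022×13.9 + 0.007991×13.9² − 7.7774×10⁻⁵×13.9³ = 10.29 mg/L.
Pressure correction: C_s' = 10.29 × 0.920 = 9.462 mg/L.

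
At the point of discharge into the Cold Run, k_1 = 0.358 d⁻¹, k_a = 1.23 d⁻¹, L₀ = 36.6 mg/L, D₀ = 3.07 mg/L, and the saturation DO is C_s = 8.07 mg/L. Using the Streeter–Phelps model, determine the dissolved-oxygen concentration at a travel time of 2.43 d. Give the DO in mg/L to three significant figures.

DO ≈ 2.38 mg/L

k_1 L₀/(k_a−k_1) = 0.358×36.6/(1.23−0.358) = 13.10/0.8720 = 15.03 mg/L.
e^(−k_1 t) = e^(−0.358×2.430) = 0.4190; e^(−k_a t) = e^(−1.23×2.430) = 0.05034.
D = 15.03 × (0.4190 − 0.05034) + 3.07 × 0.05034 = 5.539 + 0.1546 = 5.694 mg/L.
DO = C_s − D = 8.07 − 5.694 = 2.376 mg/L.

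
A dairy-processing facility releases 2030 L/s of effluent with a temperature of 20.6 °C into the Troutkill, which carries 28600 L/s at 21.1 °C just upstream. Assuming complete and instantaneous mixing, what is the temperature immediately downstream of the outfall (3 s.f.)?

21.1 °C

Flow-weighted mixing: C = (Q_r C_r + Q_w C_w)/(Q_r + Q_w)
= (28600×21.1 + 2030×20.6)/(28600 + 2030) = 645300/30630 = 21.07 °C.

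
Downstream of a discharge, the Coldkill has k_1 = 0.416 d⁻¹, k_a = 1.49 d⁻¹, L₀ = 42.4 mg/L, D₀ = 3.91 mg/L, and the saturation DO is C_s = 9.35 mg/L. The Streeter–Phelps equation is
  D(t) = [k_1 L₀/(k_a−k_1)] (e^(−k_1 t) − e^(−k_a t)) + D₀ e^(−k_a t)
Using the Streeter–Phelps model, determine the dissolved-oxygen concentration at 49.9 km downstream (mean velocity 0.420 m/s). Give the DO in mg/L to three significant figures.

DO ≈ 1.69 mg/L

Travel time t = x/v = 49.9 km / (0.420 m/s) = 49900 m / 0.420 m/s = 118800 s = 1.375 d.
k_1 L₀/(k_a−k_1) = 0.416×42.4/(1.49−0.416) = 17.64/1.074 = 16.42 mg/L.
e^(−k_1 t) = e^(−0.416×1.375) = 0.5644; e^(−k_a t) = e^(−1.49×1.375) = 0.1289.
D = 16.42 × (0.5644 − 0.1289) + 3.91 × 0.1289 = 7.152 + 0.5039 = 7.656 mg/L.
DO = C_s − D = 9.35 − 7.656 = 1.694 mg/L.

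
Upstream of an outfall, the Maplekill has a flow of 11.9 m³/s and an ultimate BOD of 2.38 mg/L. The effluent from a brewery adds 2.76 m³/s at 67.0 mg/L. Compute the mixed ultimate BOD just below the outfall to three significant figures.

14.5 mg/L

Flow-weighted mixing: C = (Q_r C_r + Q_w C_w)/(Q_r + Q_w)
= (11.9×2.38 + 2.76×67.0)/(11.9 + 2.76) = 213.2/14.66 = 14.55 mg/L.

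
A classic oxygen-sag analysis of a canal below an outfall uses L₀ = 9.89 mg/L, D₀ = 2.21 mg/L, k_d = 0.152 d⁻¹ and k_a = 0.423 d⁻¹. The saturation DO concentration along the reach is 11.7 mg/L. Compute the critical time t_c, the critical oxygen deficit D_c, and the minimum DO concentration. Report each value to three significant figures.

t_c = [1/(k_a−k_d)] ln[(k_a/k_d)(1 − D₀(k_a−k_d)/(k_d L₀))]
= [1/(0.423−0.152)] ln[(0.423/0.152)(1 − 2.21×0.2710/(0.152×9.89))]
= (1/0.2710) ln[2.783 × 0.6016] = 3.690 × ln(1.674) = 3.690 × 0.5153 = 1.902 d.
L(t_c) = L₀ e^(−k_d t_c) = 9.89 × 0.7490 = 7.407 mg/L, and at the critical point k_a D_c = k_d L, so D_c = (0.152/0.423) × 7.407 = 2.662 mg/L.
Minimum DO = C_s − D_c = 11.7 − 2.662 = 9.038 mg/L.

t_c ≈ 1.90 d; D_c ≈ 2.66 mg/L; min DO ≈ 9.04 mg/L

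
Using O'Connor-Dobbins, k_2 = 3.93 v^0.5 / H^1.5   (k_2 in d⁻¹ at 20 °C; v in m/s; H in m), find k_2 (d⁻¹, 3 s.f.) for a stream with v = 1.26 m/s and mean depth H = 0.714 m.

k_2 = 3.93 × 1.26^0.5 / 0.714^1.5 = 3.93 × 1.122 / 0.6033 = 7.312 d⁻¹.

k_2 ≈ 7.31 d⁻¹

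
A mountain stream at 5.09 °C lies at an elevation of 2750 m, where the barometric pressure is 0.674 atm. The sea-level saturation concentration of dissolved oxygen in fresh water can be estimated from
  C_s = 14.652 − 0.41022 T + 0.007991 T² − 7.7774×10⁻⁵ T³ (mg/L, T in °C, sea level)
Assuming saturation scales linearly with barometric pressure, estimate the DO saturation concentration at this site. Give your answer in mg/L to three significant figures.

C_s ≈ 8.60 mg/L

At sea level: C_s = 14.652 − 0.41022×5.09 + 0.007991×5.09² − 7.7774×10⁻⁵×5.09³ = 12.76 mg/L.
Pressure correction: C_s' = 12.76 × 0.674 = 8.601 mg/L.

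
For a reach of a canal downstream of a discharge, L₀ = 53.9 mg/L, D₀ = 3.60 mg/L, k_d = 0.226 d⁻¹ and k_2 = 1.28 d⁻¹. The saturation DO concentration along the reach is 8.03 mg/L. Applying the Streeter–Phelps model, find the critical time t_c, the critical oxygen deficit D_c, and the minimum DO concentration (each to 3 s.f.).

t_c ≈ 1.29 d; D_c ≈ 7.11 mg/L; min DO ≈ 0.922 mg/L

t_c = [1/(k_2−k_d)] ln[(k_2/k_d)(1 − D₀(k_2−k_d)/(k_d L₀))]
= [1/(1.28−0.226)] ln[(1.28/0.226)(1 − 3.60×1.054/(0.226×53.9))]
= (1/1.054) ln[5.664 × 0.6885] = 0.9488 × ln(3.900) = 0.9488 × 1.361 = 1.291 d.
L(t_c) = L₀ e^(−k_d t_c) = 53.9 × 0.7469 = 40.26 mg/L, and at the critical point k_2 D_c = k_d L, so D_c = (0.226/1.28) × 40.26 = 7.108 mg/L.
Minimum DO = C_s − D_c = 8.03 − 7.108 = 0.9218 mg/L.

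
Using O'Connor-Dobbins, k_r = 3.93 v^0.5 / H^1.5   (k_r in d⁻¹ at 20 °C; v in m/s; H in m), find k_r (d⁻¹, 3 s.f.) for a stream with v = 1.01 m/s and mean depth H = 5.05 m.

k_r ≈ 0.348 d⁻¹

k_r = 3.93 × 1.01^0.5 / 5.05^1.5 = 3.93 × 1.005 / 11.35 = 0.3480 d⁻¹.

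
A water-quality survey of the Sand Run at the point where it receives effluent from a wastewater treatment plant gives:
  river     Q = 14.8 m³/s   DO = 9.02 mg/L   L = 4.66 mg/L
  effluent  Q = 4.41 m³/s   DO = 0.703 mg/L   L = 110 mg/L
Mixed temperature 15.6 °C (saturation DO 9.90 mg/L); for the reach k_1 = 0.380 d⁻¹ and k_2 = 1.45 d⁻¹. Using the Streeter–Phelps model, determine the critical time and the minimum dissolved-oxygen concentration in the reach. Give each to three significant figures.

t_c ≈ 0.954 d; minimum DO ≈ 4.64 mg/L

Mixed DO = (14.8×9.02 + 4.41×0.703)/(14.8+4.41) = 136.6/19.21 = 7.111 mg/L.
Mixed L₀ = (14.8×4.66 + 4.41×110)/(19.21) = 554.1/19.21 = 28.84 mg/L.
Initial deficit D₀ = C_s − DO₀ = 9.90 − 7.111 = 2.789 mg/L.
t_c = (1/1.070) ln[(1.45/0.380)(1 − 2.789×1.070/(0.380×28.84))] = 0.9346 × ln(2.777) = 0.9545 d.
D_c = (0.380/1.45) × 28.84 × e^(−0.380×0.9545) = 0.2621 × 28.84 × 0.6958 = 5.259 mg/L.
Minimum DO = 9.90 − 5.259 = 4.641 mg/L.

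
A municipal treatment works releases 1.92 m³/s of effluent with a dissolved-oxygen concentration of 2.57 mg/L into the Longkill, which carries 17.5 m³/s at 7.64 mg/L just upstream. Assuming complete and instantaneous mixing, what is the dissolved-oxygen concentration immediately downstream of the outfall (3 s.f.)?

Flow-weighted mixing: C = (Q_r C_r + Q_w C_w)/(Q_r + Q_w)
= (17.5×7.64 + 1.92×2.57)/(17.5 + 1.92) = 138.6/19.42 = 7.139 mg/L.

7.14 mg/L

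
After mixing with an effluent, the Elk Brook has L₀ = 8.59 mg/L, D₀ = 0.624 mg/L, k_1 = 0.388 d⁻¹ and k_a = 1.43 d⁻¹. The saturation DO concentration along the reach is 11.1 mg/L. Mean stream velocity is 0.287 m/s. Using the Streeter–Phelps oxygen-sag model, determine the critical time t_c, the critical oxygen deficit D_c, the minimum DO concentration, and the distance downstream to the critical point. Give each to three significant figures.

t_c = [1/(k_a−k_1)] ln[(k_a/k_1)(1 − D₀(k_a−k_1)/(k_1 L₀))]
= [1/(1.43−0.388)] ln[(1.43/0.388)(1 − 0.624×1.042/(0.388×8.59))]
= (1/1.042) ln[3.686 × 0.8049] = 0.9597 × ln(2.967) = 0.9597 × 1.087 = 1.044 d.
D_c = (k_1/k_a) L₀ e^(−k_1 t_c) = (0.388/1.43) × 8.59 × e^(−0.388×1.044) = 0.2713 × 8.59 × 0.6670 = 1.555 mg/L.
Minimum DO = C_s − D_c = 11.1 − 1.555 = 9.545 mg/L.
x_c = v t_c = 0.287 m/s × 1.044 d × 86400 s/d = 25880 m ≈ 25.9 km.

t_c ≈ 1.04 d; D_c ≈ 1.55 mg/L; min DO ≈ 9.55 mg/L; x_c ≈ 25.9 km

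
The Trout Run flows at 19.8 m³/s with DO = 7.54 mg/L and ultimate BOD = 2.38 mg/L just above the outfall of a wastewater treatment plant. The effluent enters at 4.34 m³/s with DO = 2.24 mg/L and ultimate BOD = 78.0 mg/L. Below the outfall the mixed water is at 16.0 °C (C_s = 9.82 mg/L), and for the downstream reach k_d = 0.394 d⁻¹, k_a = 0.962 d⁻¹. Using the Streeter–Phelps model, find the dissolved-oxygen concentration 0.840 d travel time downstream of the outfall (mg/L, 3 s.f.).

Mixed DO = (19.8×7.54 + 4.34×2.24)/(19.8+4.34) = 159.0/24.14 = 6.587 mg/L.
Mixed L₀ = (19.8×2.38 + 4.34×78.0)/(24.14) = 385.6/24.14 = 15.98 mg/L.
Initial deficit D₀ = C_s − DO₀ = 9.82 − 6.587 = 3.233 mg/L.
D(0.840) = [0.394×15.98/(0.962−0.394)](e^(−0.394×0.840) − e^(−0.962×0.840)) + 3.233 e^(−0.962×0.840)
= 11.08 × (0.7182 − 0.4457) + 3.233 × 0.4457 = 4.461 mg/L.
DO = 9.82 − 4.461 = 5.359 mg/L.

DO ≈ 5.36 mg/L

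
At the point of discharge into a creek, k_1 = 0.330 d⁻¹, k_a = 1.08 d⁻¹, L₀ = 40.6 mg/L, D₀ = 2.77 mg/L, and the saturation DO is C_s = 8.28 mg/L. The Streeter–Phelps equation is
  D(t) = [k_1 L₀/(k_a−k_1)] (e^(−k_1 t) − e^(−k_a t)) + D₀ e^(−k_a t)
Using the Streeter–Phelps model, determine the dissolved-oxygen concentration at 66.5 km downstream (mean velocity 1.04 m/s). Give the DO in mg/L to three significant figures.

DO ≈ 1.07 mg/L

Travel time t = x/v = 66.5 km / (1.04 m/s) = 66500 m / 1.04 m/s = 63940 s = 0.7401 d.
k_1 L₀/(k_a−k_1) = 0.330×40.6/(1.08−0.330) = 13.40/0.7500 = 17.86 mg/L.
e^(−k_1 t) = e^(−0.330×0.7401) = 0.7833; e^(−k_a t) = e^(−1.08×0.7401) = 0.4497.
D = 17.86 × (0.7833 − 0.4497) + 2.77 × 0.4497 = 5.960 + 1.246 = 7.206 mg/L.
DO = C_s − D = 8.28 − 7.206 = 1.074 mg/L.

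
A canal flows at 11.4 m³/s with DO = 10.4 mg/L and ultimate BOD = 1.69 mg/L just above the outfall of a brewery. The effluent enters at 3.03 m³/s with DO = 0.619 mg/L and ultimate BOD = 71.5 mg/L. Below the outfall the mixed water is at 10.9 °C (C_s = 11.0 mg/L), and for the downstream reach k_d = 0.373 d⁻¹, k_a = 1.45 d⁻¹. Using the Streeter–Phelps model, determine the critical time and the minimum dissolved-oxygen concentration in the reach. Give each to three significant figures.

Mixed DO = (11.4×10.4 + 3.03×0.619)/(11.4+3.03) = 120.4/14.43 = 8.346 mg/L.
Mixed L₀ = (11.4×1.69 + 3.03×71.5)/(14.43) = 235.9/14.43 = 16.35 mg/L.
Initial deficit D₀ = C_s − DO₀ = 11.0 − 8.346 = 2.654 mg/L.
t_c = (1/1.077) ln[(1.45/0.373)(1 − 2.654×1.077/(0.373×16.35))] = 0.9285 × ln(2.065) = 0.6735 d.
D_c = (0.373/1.45) × 16.35 × e^(−0.373×0.6735) = 0.2572 × 16.35 × 0.7779 = 3.271 mg/L.
Minimum DO = 11.0 − 3.271 = 7.729 mg/L.

t_c ≈ 0.673 d; minimum DO ≈ 7.73 mg/L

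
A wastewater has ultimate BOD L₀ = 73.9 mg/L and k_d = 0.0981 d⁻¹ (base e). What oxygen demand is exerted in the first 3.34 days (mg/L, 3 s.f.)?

y ≈ 20.6 mg/L

y_t = L₀(1 − e^(−k_d t)) = 73.9 × (1 − e^(−0.0981×3.34))
= 73.9 × (1 − 0.7206) = 73.9 × 0.2794 = 20.65 mg/L.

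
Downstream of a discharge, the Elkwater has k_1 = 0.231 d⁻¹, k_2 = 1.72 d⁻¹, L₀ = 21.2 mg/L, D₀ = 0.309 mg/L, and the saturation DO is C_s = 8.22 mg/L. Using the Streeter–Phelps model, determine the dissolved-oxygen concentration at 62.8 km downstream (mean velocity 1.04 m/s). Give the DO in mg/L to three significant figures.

Travel time t = x/v = 62.8 km / (1.04 m/s) = 62800 m / 1.04 m/s = 60380 s = 0.6989 d.
k_1 L₀/(k_2−k_1) = 0.231×21.2/(1.72−0.231) = 4.897/1.489 = 3.289 mg/L.
e^(−k_1 t) = e^(−0.231×0.6989) = 0.8509; e^(−k_2 t) = e^(−1.72×0.6989) = 0.3006.
D = 3.289 × (0.8509 − 0.3006) + 0.309 × 0.3006 = 1.810 + 0.09287 = 1.903 mg/L.
DO = C_s − D = 8.22 − 1.903 = 6.317 mg/L.

DO ≈ 6.32 mg/L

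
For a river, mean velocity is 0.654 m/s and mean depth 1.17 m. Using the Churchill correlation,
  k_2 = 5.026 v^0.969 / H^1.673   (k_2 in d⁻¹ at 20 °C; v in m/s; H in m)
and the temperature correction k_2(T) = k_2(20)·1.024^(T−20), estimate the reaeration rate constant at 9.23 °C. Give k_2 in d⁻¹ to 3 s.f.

k_2 ≈ 1.98 d⁻¹

k_2(20) = 5.026 × 0.654^0.969 / 1.17^1.673 = 5.026 × 0.6627 / 1.300 = 2.561 d⁻¹.
k_2(9.23) = 2.561 × 1.024^(9.23−20) = 2.561 × 0.7746 = 1.984 d⁻¹.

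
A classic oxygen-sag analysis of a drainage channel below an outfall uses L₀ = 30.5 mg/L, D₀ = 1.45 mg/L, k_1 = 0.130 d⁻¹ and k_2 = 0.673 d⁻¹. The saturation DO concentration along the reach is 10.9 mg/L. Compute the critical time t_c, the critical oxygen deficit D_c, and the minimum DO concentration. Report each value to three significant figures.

t_c = [1/(k_2−k_1)] ln[(k_2/k_1)(1 − D₀(k_2−k_1)/(k_1 L₀))]
= [1/(0.673−0.130)] ln[(0.673/0.130)(1 − 1.45×0.5430/(0.130×30.5))]
= (1/0.5430) ln[5.177 × 0.8014] = 1.842 × ln(4.149) = 1.842 × 1.423 = 2.620 d.
L(t_c) = L₀ e^(−k_1 t_c) = 30.5 × 0.7113 = 21.70 mg/L, and at the critical point k_2 D_c = k_1 L, so D_c = (0.130/0.673) × 21.70 = 4.191 mg/L.
Minimum DO = C_s − D_c = 10.9 − 4.191 = 6.709 mg/L.

t_c ≈ 2.62 d; D_c ≈ 4.19 mg/L; min DO ≈ 6.71 mg/L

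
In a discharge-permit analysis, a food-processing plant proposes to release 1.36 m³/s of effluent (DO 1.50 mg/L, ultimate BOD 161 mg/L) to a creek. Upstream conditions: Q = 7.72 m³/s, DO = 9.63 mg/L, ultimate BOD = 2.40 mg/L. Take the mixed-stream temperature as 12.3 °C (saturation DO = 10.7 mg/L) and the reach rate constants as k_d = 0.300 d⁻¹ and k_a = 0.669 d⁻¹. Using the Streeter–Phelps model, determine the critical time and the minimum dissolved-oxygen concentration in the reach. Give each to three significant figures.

t_c ≈ 1.86 d; minimum DO ≈ 4.00 mg/L

Mixed DO = (7.72×9.63 + 1.36×1.50)/(7.72+1.36) = 76.38/9.080 = 8.412 mg/L.
Mixed L₀ = (7.72×2.40 + 1.36×161)/(9.080) = 237.5/9.080 = 26.16 mg/L.
Initial deficit D₀ = C_s − DO₀ = 10.7 − 8.412 = 2.288 mg/L.
t_c = (1/0.3690) ln[(0.669/0.300)(1 − 2.288×0.3690/(0.300×26.16))] = 2.710 × ln(1.990) = 1.865 d.
D_c = (0.300/0.669) × 26.16 × e^(−0.300×1.865) = 0.4484 × 26.16 × 0.5715 = 6.703 mg/L.
Minimum DO = 10.7 − 6.703 = 3.997 mg/L.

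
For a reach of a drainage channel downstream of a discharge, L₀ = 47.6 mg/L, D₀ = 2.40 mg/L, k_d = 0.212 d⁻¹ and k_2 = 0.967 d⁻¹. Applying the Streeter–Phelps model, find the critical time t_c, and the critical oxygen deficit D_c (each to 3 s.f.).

With k_2/k_d = 4.561 and 1 − D₀(k_2−k_d)/(k_d L₀) = 0.8204,
t_c = ln(4.561 × 0.8204) / (0.967 − 0.212) = ln(3.742) / 0.7550 = 1.320/0.7550 = 1.748 d.
L(t_c) = L₀ e^(−k_d t_c) = 47.6 × 0.6903 = 32.86 mg/L, and at the critical point k_2 D_c = k_d L, so D_c = (0.212/0.967) × 32.86 = 7.204 mg/L.

t_c ≈ 1.75 d; D_c ≈ 7.20 mg/L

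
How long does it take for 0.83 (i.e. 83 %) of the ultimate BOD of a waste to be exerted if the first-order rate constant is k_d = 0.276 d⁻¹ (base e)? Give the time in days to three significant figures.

y/L₀ = 1 − e^(−k_d t) = 0.83 ⇒ e^(−k_d t) = 0.170
t = −ln(0.170) / 0.276 = 1.772 / 0.276 = 6.420 d.

t ≈ 6.42 d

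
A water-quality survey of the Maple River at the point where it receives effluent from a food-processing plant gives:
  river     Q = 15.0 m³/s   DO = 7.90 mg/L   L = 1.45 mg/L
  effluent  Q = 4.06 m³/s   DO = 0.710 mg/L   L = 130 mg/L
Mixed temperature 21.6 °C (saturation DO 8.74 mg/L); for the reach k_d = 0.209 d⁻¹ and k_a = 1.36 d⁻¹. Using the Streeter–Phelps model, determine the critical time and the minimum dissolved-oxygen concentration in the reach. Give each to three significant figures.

t_c ≈ 1.10 d; minimum DO ≈ 5.22 mg/L

Mixed DO = (15.0×7.90 + 4.06×0.710)/(15.0+4.06) = 121.4/19.06 = 6.368 mg/L.
Mixed L₀ = (15.0×1.45 + 4.06×130)/(19.06) = 549.5/19.06 = 28.83 mg/L.
Initial deficit D₀ = C_s − DO₀ = 8.74 − 6.368 = 2.372 mg/L.
t_c = (1/1.151) ln[(1.36/0.209)(1 − 2.372×1.151/(0.209×28.83))] = 0.8688 × ln(3.560) = 1.103 d.
D_c = (0.209/1.36) × 28.83 × e^(−0.209×1.103) = 0.1537 × 28.83 × 0.7941 = 3.519 mg/L.
Minimum DO = 8.74 − 3.519 = 5.221 mg/L.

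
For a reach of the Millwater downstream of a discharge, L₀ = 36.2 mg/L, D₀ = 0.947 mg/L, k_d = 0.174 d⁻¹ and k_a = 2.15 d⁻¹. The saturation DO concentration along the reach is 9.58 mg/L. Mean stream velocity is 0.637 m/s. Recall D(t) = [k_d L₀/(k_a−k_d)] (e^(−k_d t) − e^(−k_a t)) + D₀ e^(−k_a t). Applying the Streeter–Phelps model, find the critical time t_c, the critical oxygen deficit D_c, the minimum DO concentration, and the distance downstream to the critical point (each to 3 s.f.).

With k_a/k_d = 12.36 and 1 − D₀(k_a−k_d)/(k_d L₀) = 0.7029,
t_c = ln(12.36 × 0.7029) / (2.15 − 0.174) = ln(8.685) / 1.976 = 2.162/1.976 = 1.094 d.
L(t_c) = L₀ e^(−k_d t_c) = 36.2 × 0.8267 = 29.93 mg/L, and at the critical point k_a D_c = k_d L, so D_c = (0.174/2.15) × 29.93 = 2.422 mg/L.
Minimum DO = C_s − D_c = 9.58 − 2.422 = 7.158 mg/L.
x_c = v t_c = 0.637 m/s × 1.094 d × 86400 s/d = 60210 m ≈ 60.2 km.

t_c ≈ 1.09 d; D_c ≈ 2.42 mg/L; min DO ≈ 7.16 mg/L; x_c ≈ 60.2 km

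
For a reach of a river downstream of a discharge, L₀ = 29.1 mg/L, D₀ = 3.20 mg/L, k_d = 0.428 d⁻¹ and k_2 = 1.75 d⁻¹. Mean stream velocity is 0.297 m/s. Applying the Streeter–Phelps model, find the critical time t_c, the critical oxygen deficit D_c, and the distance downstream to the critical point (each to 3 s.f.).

At the critical point dD/dt = 0, so k_d L₀ e^(−k_d t) = k_2 D. Substituting D(t) from the Streeter–Phelps equation and solving for t gives
t_c = ln[(k_2/k_d)(1 − D₀(k_2−k_d)/(k_d L₀))] / (k_2−k_d).
Here k_2−k_d = 1.322 d⁻¹ and 1 − D₀(k_2−k_d)/(k_d L₀) = 1 − 3.20×1.322/(0.428×29.1) = 0.6603, so
t_c = ln(4.089 × 0.6603) / 1.322 = 0.9932 / 1.322 = 0.7513 d.
D_c = (k_d/k_2) L₀ e^(−k_d t_c) = (0.428/1.75) × 29.1 × e^(−0.428×0.7513) = 0.2446 × 29.1 × 0.7250 = 5.160 mg/L.
x_c = v t_c = 0.297 m/s × 0.7513 d × 86400 s/d = 19280 m ≈ 19.3 km.

t_c ≈ 0.751 d; D_c ≈ 5.16 mg/L; x_c ≈ 19.3 km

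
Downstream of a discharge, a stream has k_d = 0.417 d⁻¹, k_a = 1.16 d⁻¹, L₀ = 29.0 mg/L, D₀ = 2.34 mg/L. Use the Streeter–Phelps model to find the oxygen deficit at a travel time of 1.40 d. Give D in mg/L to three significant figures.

k_d L₀/(k_a−k_d) = 0.417×29.0/(1.16−0.417) = 12.09/0.7430 = 16.28 mg/L.
e^(−k_d t) = e^(−0.417×1.400) = 0.5578; e^(−k_a t) = e^(−1.16×1.400) = 0.1971.
D = 16.28 × (0.5578 − 0.1971) + 2.34 × 0.1971 = 5.870 + 0.4612 = 6.331 mg/L.

D ≈ 6.33 mg/L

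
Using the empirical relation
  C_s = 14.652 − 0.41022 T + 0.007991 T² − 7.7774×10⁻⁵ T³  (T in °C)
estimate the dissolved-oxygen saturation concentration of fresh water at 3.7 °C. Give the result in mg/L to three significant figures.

C_s = 14.652 − 0.41022×3.7 + 0.007991×3.7² − 7.7774×10⁻⁵×3.7³ = 13.24 mg/L.

C_s ≈ 13.2 mg/L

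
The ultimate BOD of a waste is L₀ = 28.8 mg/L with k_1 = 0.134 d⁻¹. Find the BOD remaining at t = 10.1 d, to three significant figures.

L_t = L₀ e^(−k_1 t) = 28.8 × e^(−0.134×10.1) = 28.8 × 0.2584 = 7.441 mg/L.

L ≈ 7.44 mg/L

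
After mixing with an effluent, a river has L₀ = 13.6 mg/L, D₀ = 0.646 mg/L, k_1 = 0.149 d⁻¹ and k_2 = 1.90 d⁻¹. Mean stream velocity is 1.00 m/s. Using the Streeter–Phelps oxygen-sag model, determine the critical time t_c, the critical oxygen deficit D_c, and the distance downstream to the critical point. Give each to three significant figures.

At the critical point dD/dt = 0, so k_1 L₀ e^(−k_1 t) = k_2 D. Substituting D(t) from the Streeter–Phelps equation and solving for t gives
t_c = ln[(k_2/k_1)(1 − D₀(k_2−k_1)/(k_1 L₀))] / (k_2−k_1).
Here k_2−k_1 = 1.751 d⁻¹ and 1 − D₀(k_2−k_1)/(k_1 L₀) = 1 − 0.646×1.751/(0.149×13.6) = 0.4418, so
t_c = ln(12.75 × 0.4418) / 1.751 = 1.729 / 1.751 = 0.9873 d.
L(t_c) = L₀ e^(−k_1 t_c) = 13.6 × 0.8632 = 11.74 mg/L, and at the critical point k_2 D_c = k_1 L, so D_c = (0.149/1.90) × 11.74 = 0.9206 mg/L.
x_c = v t_c = 1.00 m/s × 0.9873 d × 86400 s/d = 85300 m ≈ 85.3 km.

t_c ≈ 0.987 d; D_c ≈ 0.921 mg/L; x_c ≈ 85.3 km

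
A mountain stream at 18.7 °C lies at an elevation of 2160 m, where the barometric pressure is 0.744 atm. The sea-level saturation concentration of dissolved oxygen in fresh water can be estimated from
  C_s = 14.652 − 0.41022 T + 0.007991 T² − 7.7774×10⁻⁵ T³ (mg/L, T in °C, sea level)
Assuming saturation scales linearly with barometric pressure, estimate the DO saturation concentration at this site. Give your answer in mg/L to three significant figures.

C_s ≈ 6.89 mg/L

At sea level: C_s = 14.652 − 0.41022×18.7 + 0.007991×18.7² − 7.7774×10⁻⁵×18.7³ = 9.267 mg/L.
Pressure correction: C_s' = 9.267 × 0.744 = 6.894 mg/L.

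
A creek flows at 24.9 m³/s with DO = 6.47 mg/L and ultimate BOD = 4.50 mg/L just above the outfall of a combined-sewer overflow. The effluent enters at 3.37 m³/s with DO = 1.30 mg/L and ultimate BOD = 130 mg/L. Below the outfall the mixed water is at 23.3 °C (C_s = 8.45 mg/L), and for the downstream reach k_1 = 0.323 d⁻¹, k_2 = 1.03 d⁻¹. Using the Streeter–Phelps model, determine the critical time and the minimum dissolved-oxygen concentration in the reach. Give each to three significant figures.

t_c ≈ 1.15 d; minimum DO ≈ 4.24 mg/L

Mixed DO = (24.9×6.47 + 3.37×1.30)/(24.9+3.37) = 165.5/28.27 = 5.854 mg/L.
Mixed L₀ = (24.9×4.50 + 3.37×130)/(28.27) = 550.1/28.27 = 19.46 mg/L.
Initial deficit D₀ = C_s − DO₀ = 8.45 − 5.854 = 2.596 mg/L.
t_c = (1/0.7070) ln[(1.03/0.323)(1 − 2.596×0.7070/(0.323×19.46))] = 1.414 × ln(2.258) = 1.152 d.
D_c = (0.323/1.03) × 19.46 × e^(−0.323×1.152) = 0.3136 × 19.46 × 0.6893 = 4.207 mg/L.
Minimum DO = 8.45 − 4.207 = 4.243 mg/L.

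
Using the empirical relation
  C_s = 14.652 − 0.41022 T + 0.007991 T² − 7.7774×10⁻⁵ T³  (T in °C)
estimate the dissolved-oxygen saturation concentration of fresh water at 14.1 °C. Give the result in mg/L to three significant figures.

C_s = 14.652 − 0.41022×14.1 + 0.007991×14.1² − 7.7774×10⁻⁵×14.1³ = 10.24 mg/L.

C_s ≈ 10.2 mg/L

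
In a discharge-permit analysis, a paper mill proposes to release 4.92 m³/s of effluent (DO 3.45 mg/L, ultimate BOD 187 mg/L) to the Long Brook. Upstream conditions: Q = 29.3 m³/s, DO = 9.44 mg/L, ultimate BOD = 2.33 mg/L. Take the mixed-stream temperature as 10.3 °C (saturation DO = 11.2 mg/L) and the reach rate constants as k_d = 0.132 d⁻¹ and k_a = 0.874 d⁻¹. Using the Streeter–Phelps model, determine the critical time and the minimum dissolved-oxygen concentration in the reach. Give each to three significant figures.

Mixed DO = (29.3×9.44 + 4.92×3.45)/(29.3+4.92) = 293.6/34.22 = 8.579 mg/L.
Mixed L₀ = (29.3×2.33 + 4.92×187)/(34.22) = 988.3/34.22 = 28.88 mg/L.
Initial deficit D₀ = C_s − DO₀ = 11.2 − 8.579 = 2.621 mg/L.
t_c = (1/0.7420) ln[(0.874/0.132)(1 − 2.621×0.7420/(0.132×28.88))] = 1.348 × ln(3.243) = 1.586 d.
D_c = (0.132/0.874) × 28.88 × e^(−0.132×1.586) = 0.1510 × 28.88 × 0.8111 = 3.538 mg/L.
Minimum DO = 11.2 − 3.538 = 7.662 mg/L.

t_c ≈ 1.59 d; minimum DO ≈ 7.66 mg/L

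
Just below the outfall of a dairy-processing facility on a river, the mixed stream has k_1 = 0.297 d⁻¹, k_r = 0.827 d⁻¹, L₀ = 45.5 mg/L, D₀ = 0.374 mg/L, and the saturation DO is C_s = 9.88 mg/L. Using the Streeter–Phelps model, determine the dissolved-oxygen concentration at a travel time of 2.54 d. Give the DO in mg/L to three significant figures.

k_1 L₀/(k_r−k_1) = 0.297×45.5/(0.827−0.297) = 13.51/0.5300 = 25.50 mg/L.
e^(−k_1 t) = e^(−0.297×2.540) = 0.4703; e^(−k_r t) = e^(−0.827×2.540) = 0.1224.
D = 25.50 × (0.4703 − 0.1224) + 0.374 × 0.1224 = 8.871 + 0.04577 = 8.917 mg/L.
DO = C_s − D = 9.88 − 8.917 = 0.9633 mg/L.

DO ≈ 0.963 mg/L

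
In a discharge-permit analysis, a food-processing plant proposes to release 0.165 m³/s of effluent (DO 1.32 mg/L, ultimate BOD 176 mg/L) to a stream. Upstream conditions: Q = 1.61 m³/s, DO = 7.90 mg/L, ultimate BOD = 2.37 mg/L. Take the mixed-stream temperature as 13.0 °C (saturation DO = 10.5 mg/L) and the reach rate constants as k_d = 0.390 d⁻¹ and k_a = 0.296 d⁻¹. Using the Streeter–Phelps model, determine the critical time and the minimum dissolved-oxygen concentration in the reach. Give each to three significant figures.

Mixed DO = (1.61×7.90 + 0.165×1.32)/(1.61+0.165) = 12.94/1.775 = 7.288 mg/L.
Mixed L₀ = (1.61×2.37 + 0.165×176)/(1.775) = 32.86/1.775 = 18.51 mg/L.
Initial deficit D₀ = C_s − DO₀ = 10.5 − 7.288 = 3.212 mg/L.
t_c = (1/-0.09400) ln[(0.296/0.390)(1 − 3.212×-0.09400/(0.390×18.51))] = -10.64 × ln(0.7907) = 2.498 d.
D_c = (0.390/0.296) × 18.51 × e^(−0.390×2.498) = 1.318 × 18.51 × 0.3775 = 9.206 mg/L.
Minimum DO = 10.5 − 9.206 = 1.294 mg/L.

t_c ≈ 2.50 d; minimum DO ≈ 1.29 mg/L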